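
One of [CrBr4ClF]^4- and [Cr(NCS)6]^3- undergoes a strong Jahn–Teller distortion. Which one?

[CrBr4ClF]^4-: Summing ligand charges against the −4 overall charge gives an oxidation state of +2 for chromium. Group 6 minus oxidation state 2 gives a d⁴ configuration. Bromide, chloride, and fluoride are weak-field ligands for a first-row metal, so the complex is high-spin. The t₂g³e_g¹ (high-spin) configuration has an unevenly filled e_g set; the Jahn–Teller theorem predicts a tetragonal distortion (typically axial elongation) to lift the degeneracy.
[Cr(NCS)6]^3-: Ligand charges: each isothiocyanate is −1. With an overall charge of −3 the chromium centre must be in the +3 oxidation state. Chromium is a group-6 element; Cr(III) is therefore d³. The d³ configuration leaves the e_g set evenly filled (or empty) — no strong Jahn–Teller driving force.

[CrBr4ClF]^4-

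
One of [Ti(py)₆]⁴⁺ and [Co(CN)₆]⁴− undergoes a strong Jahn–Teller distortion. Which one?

[Co(CN)₆]⁴−

[Ti(py)₆]⁴⁺: Pyridine is neutral; balancing the +4 overall charge requires Ti(IV). Ti sits in group 4, so the d-electron count is 4 − 4 = 0. The d⁰ configuration leaves the e_g set evenly filled (or empty) — no strong Jahn–Teller driving force.
[Co(CN)₆]⁴−: Each cyanide is −1; balancing the −4 overall charge requires Co(II). Cobalt is a group-9 element; Co(II) is therefore d⁷. Cyanide is a strong-field ligand (high in the spectrochemical series) for a first-row metal, so the complex is low-spin. The t₂g⁶e_g¹ (low-spin) configuration has an unevenly filled e_g set; the Jahn–Teller theorem predicts a tetragonal distortion (typically axial elongation) to lift the degeneracy.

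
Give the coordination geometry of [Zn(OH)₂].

Each hydroxide is −1; balancing the 0 overall charge requires Zn(II).
Zinc is a group-12 element; Zn(II) is therefore d¹⁰.
With 2 monodentate ligands the coordination number is 2.
A d¹⁰ ion with only two ligands adopts a linear arrangement (sp hybridisation; no CFSE preference).

linear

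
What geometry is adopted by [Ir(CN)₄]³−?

Ligand charges: each cyanide is −1. With an overall charge of −3 the iridium centre must be in the +1 oxidation state.
Ir sits in group 9, so the d-electron count is 9 − 1 = 8.
Coordination number: 4.
A 5d d⁸ ion has a large crystal-field splitting; square planar leaves the high-energy d_{x²−y²} orbital empty and maximises CFSE.

square planar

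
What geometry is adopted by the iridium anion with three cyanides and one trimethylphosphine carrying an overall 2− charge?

Summing ligand charges against the −2 overall charge gives an oxidation state of +1 for iridium.
Group 9 minus oxidation state 1 gives a d⁸ configuration.
With 4 monodentate ligands the coordination number is 4.
A 5d d⁸ ion has a large crystal-field splitting; square planar leaves the high-energy d_{x²−y²} orbital empty and maximises CFSE.

square planar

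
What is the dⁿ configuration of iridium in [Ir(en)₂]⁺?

Ethylenediamine is neutral; balancing the +1 overall charge requires Ir(I).
Group 9 minus oxidation state 1 gives a d⁸ configuration.

d⁸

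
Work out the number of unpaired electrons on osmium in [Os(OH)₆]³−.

Summing ligand charges against the −3 overall charge gives an oxidation state of +3 for osmium.
Os sits in group 8, so the d-electron count is 8 − 3 = 5.
The spin state decides the count: a 5d ion has a large Δₒ and is invariably low-spin.
An octahedral low-spin d⁵ ion is t₂g⁵e_g⁰, giving 1 unpaired electron.

1 unpaired electron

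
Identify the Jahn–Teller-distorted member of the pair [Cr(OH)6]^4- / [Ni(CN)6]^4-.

[Cr(OH)6]^4-

[Cr(OH)6]^4-: Each hydroxide is −1; balancing the −4 overall charge requires Cr(II). Cr sits in group 6, so the d-electron count is 6 − 2 = 4. Hydroxide is a weak-field ligand for a first-row metal, so the complex is high-spin. The t₂g³e_g¹ (high-spin) configuration has an unevenly filled e_g set; the Jahn–Teller theorem predicts a tetragonal distortion (typically axial elongation) to lift the degeneracy.
[Ni(CN)6]^4-: Each cyanide is −1; balancing the −4 overall charge requires Ni(II). Group 10 minus oxidation state 2 gives a d⁸ configuration. The d⁸ configuration leaves the e_g set evenly filled (or empty) — no strong Jahn–Teller driving force.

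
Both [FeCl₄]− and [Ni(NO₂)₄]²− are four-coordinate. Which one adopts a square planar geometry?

For [FeCl₄]−: Summing ligand charges against the −1 overall charge gives an oxidation state of +3 for iron. Group 8 minus oxidation state 3 gives a d⁵ configuration. A high-spin d⁵ ion has zero CFSE in either geometry, so four ligands adopt the sterically favoured tetrahedral geometry. → tetrahedral.
For [Ni(NO₂)₄]²−: Ligand charges: each nitro (N-bound nitrite) is −1. With an overall charge of −2 the nickel centre must be in the +2 oxidation state. Group 10 minus oxidation state 2 gives a d⁸ configuration. Nitro (N-bound nitrite) is a strong-field ligand (high in the spectrochemical series). A 3d d⁸ ion with strong-field ligands gains enough CFSE to favour square planar over tetrahedral. → square planar.

[Ni(NO₂)₄]²−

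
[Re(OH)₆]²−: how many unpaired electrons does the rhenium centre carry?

Ligand charges: each hydroxide is −1. With an overall charge of −2 the rhenium centre must be in the +4 oxidation state.
Group 7 minus oxidation state 4 gives a d³ configuration.
In an octahedral field the d³ configuration is t₂g³e_g⁰ (only one arrangement possible), giving 3 unpaired electrons.

3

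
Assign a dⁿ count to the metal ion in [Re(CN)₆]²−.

Ligand charges: each cyanide is −1. With an overall charge of −2 the rhenium centre must be in the +4 oxidation state.
Re sits in group 7, so the d-electron count is 7 − 4 = 3.

d3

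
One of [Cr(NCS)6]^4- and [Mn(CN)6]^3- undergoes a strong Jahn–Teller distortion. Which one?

[Cr(NCS)6]^4-

[Cr(NCS)6]^4-: Summing ligand charges against the −4 overall charge gives an oxidation state of +2 for chromium. Cr sits in group 6, so the d-electron count is 6 − 2 = 4. Isothiocyanate is a weak-field ligand for a first-row metal, so the complex is high-spin. The t₂g³e_g¹ (high-spin) configuration has an unevenly filled e_g set; the Jahn–Teller theorem predicts a tetragonal distortion (typically axial elongation) to lift the degeneracy.
[Mn(CN)6]^3-: Ligand charges: each cyanide is −1. With an overall charge of −3 the manganese centre must be in the +3 oxidation state. Mn sits in group 7, so the d-electron count is 7 − 3 = 4. Cyanide is a strong-field ligand (high in the spectrochemical series) for a first-row metal, so the complex is low-spin. The d⁴ configuration leaves the e_g set evenly filled (or empty) — no strong Jahn–Teller driving force.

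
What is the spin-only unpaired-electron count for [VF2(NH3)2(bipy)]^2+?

Ligand charges: each fluoride is −1; ammonia is neutral; 2,2′-bipyridine is neutral. With an overall charge of +2 the vanadium centre must be in the +4 oxidation state.
Group 5 minus oxidation state 4 gives a d¹ configuration.
Counting donor atoms: 2×fluoride (monodentate) → 2 donors; 2×ammonia (monodentate) → 2 donors; 1×2,2′-bipyridine (bidentate) → 2 donors. Coordination number = 6.
In an octahedral field the d¹ configuration is t₂g¹e_g⁰ (only one arrangement possible), giving 1 unpaired electron.

1 unpaired electron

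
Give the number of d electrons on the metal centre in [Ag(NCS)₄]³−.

Each isothiocyanate is −1; balancing the −3 overall charge requires Ag(I).
Group 11 minus oxidation state 1 gives a d¹⁰ configuration.

d10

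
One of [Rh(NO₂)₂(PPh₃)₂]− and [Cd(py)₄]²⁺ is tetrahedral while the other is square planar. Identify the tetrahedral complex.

For [Rh(NO₂)₂(PPh₃)₂]−: Ligand charges: each nitro (N-bound nitrite) is −1; triphenylphosphine is neutral. With an overall charge of −1 the rhodium centre must be in the +1 oxidation state. Rh sits in group 9, so the d-electron count is 9 − 1 = 8. A 4d d⁸ ion has a large crystal-field splitting; square planar leaves the high-energy d_{x²−y²} orbital empty and maximises CFSE. → square planar.
For [Cd(py)₄]²⁺: Summing ligand charges against the +2 overall charge gives an oxidation state of +2 for cadmium. Cadmium is a group-12 element; Cd(II) is therefore d¹⁰. A d¹⁰ ion has no crystal-field stabilisation preference between square planar and tetrahedral, so four ligands adopt the sterically favoured tetrahedral geometry. → tetrahedral.

[Cd(py)₄]²⁺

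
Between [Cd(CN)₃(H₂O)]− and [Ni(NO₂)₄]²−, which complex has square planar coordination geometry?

For [Cd(CN)₃(H₂O)]−: Ligand charges: each cyanide is −1; water is neutral. With an overall charge of −1 the cadmium centre must be in the +2 oxidation state. Group 12 minus oxidation state 2 gives a d¹⁰ configuration. A d¹⁰ ion has no crystal-field stabilisation preference between square planar and tetrahedral, so four ligands adopt the sterically favoured tetrahedral geometry. → tetrahedral.
For [Ni(NO₂)₄]²−: Each nitro (N-bound nitrite) is −1; balancing the −2 overall charge requires Ni(II). Nickel is a group-10 element; Ni(II) is therefore d⁸. Nitro (N-bound nitrite) is a strong-field ligand (high in the spectrochemical series). A 3d d⁸ ion with strong-field ligands gains enough CFSE to favour square planar over tetrahedral. → square planar.

[Ni(NO₂)₄]²−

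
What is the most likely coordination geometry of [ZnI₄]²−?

Ligand charges: each iodide is −1. With an overall charge of −2 the zinc centre must be in the +2 oxidation state.
Zinc is a group-12 element; Zn(II) is therefore d¹⁰.
Coordination number: 4.
A d¹⁰ ion has no crystal-field stabilisation preference between square planar and tetrahedral, so four ligands adopt the sterically favoured tetrahedral geometry.

tetrahedral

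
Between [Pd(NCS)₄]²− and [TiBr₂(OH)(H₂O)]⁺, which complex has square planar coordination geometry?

[Pd(NCS)₄]²−

For [Pd(NCS)₄]²−: Ligand charges: each isothiocyanate is −1. With an overall charge of −2 the palladium centre must be in the +2 oxidation state. Pd sits in group 10, so the d-electron count is 10 − 2 = 8. A 4d d⁸ ion has a large crystal-field splitting; square planar leaves the high-energy d_{x²−y²} orbital empty and maximises CFSE. → square planar.
For [TiBr₂(OH)(H₂O)]⁺: Each bromide is −1; each hydroxide is −1; water is neutral; balancing the +1 overall charge requires Ti(IV). Ti sits in group 4, so the d-electron count is 4 − 4 = 0. A d⁰ ion has no crystal-field stabilisation preference between square planar and tetrahedral, so four ligands adopt the sterically favoured tetrahedral geometry. → tetrahedral.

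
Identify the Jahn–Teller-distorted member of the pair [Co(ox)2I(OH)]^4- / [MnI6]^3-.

[MnI6]^3-

[Co(ox)2I(OH)]^4-: Ligand charges: each oxalate is −2; each iodide is −1; each hydroxide is −1. With an overall charge of −4 the cobalt centre must be in the +2 oxidation state. Cobalt is a group-9 element; Co(II) is therefore d⁷. Hydroxide, iodide, and oxalate are weak-field ligands for a first-row metal, so the complex is high-spin. The d⁷ configuration leaves the e_g set evenly filled (or empty) — no strong Jahn–Teller driving force.
[MnI6]^3-: Ligand charges: each iodide is −1. With an overall charge of −3 the manganese centre must be in the +3 oxidation state. Group 7 minus oxidation state 3 gives a d⁴ configuration. Iodide is a weak-field ligand for a first-row metal, so the complex is high-spin. The t₂g³e_g¹ (high-spin) configuration has an unevenly filled e_g set; the Jahn–Teller theorem predicts a tetragonal distortion (typically axial elongation) to lift the degeneracy.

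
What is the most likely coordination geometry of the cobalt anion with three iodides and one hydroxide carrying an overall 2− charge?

tetrahedral

Summing ligand charges against the −2 overall charge gives an oxidation state of +2 for cobalt.
Group 9 minus oxidation state 2 gives a d⁷ configuration.
Coordination number: 4.
Hydroxide and iodide are weak-field ligands.
For a high-spin 3d d⁷ ion with weak-field ligands the small Δₜ gives little square-planar CFSE advantage, so four ligands adopt the sterically favoured tetrahedral geometry.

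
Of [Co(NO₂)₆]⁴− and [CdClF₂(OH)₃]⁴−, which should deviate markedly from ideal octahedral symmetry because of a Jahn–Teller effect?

[Co(NO₂)₆]⁴−: Summing ligand charges against the −4 overall charge gives an oxidation state of +2 for cobalt. Group 9 minus oxidation state 2 gives a d⁷ configuration. Nitro (N-bound nitrite) is a strong-field ligand (high in the spectrochemical series) for a first-row metal, so the complex is low-spin. The t₂g⁶e_g¹ (low-spin) configuration has an unevenly filled e_g set; the Jahn–Teller theorem predicts a tetragonal distortion (typically axial elongation) to lift the degeneracy.
[CdClF₂(OH)₃]⁴−: Ligand charges: each chloride is −1; each fluoride is −1; each hydroxide is −1. With an overall charge of −4 the cadmium centre must be in the +2 oxidation state. Group 12 minus oxidation state 2 gives a d¹⁰ configuration. The d¹⁰ configuration leaves the e_g set evenly filled (or empty) — no strong Jahn–Teller driving force.

[Co(NO₂)₆]⁴−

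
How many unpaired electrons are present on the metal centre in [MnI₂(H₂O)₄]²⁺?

Summing ligand charges against the +2 overall charge gives an oxidation state of +4 for manganese.
Group 7 minus oxidation state 4 gives a d³ configuration.
In an octahedral field the d³ configuration is t₂g³e_g⁰ (only one arrangement possible), giving 3 unpaired electrons.

3 unpaired electrons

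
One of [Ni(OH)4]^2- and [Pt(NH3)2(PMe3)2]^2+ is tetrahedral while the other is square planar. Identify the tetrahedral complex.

For [Ni(OH)4]^2-: Each hydroxide is −1; balancing the −2 overall charge requires Ni(II). Ni sits in group 10, so the d-electron count is 10 − 2 = 8. Hydroxide is a weak-field ligand. With weak-field ligands the CFSE gain from square planar is small, so a 3d d⁸ ion takes the sterically preferred tetrahedral geometry. → tetrahedral.
For [Pt(NH3)2(PMe3)2]^2+: Ammonia is neutral; trimethylphosphine is neutral; balancing the +2 overall charge requires Pt(II). Platinum is a group-10 element; Pt(II) is therefore d⁸. A 5d d⁸ ion has a large crystal-field splitting; square planar leaves the high-energy d_{x²−y²} orbital empty and maximises CFSE. → square planar.

[Ni(OH)4]^2-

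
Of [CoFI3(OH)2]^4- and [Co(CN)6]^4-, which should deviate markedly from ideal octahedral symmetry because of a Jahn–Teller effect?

[CoFI3(OH)2]^4-: Each fluoride is −1; each iodide is −1; each hydroxide is −1; balancing the −4 overall charge requires Co(II). Group 9 minus oxidation state 2 gives a d⁷ configuration. Fluoride, hydroxide, and iodide are weak-field ligands for a first-row metal, so the complex is high-spin. The d⁷ configuration leaves the e_g set evenly filled (or empty) — no strong Jahn–Teller driving force.
[Co(CN)6]^4-: Summing ligand charges against the −4 overall charge gives an oxidation state of +2 for cobalt. Cobalt is a group-9 element; Co(II) is therefore d⁷. Cyanide is a strong-field ligand (high in the spectrochemical series) for a first-row metal, so the complex is low-spin. The t₂g⁶e_g¹ (low-spin) configuration has an unevenly filled e_g set; the Jahn–Teller theorem predicts a tetragonal distortion (typically axial elongation) to lift the degeneracy.

[Co(CN)6]^4-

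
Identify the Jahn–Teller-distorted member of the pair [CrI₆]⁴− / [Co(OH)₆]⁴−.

[CrI₆]⁴−: Ligand charges: each iodide is −1. With an overall charge of −4 the chromium centre must be in the +2 oxidation state. Chromium is a group-6 element; Cr(II) is therefore d⁴. Iodide is a weak-field ligand for a first-row metal, so the complex is high-spin. The t₂g³e_g¹ (high-spin) configuration has an unevenly filled e_g set; the Jahn–Teller theorem predicts a tetragonal distortion (typically axial elongation) to lift the degeneracy.
[Co(OH)₆]⁴−: Summing ligand charges against the −4 overall charge gives an oxidation state of +2 for cobalt. Group 9 minus oxidation state 2 gives a d⁷ configuration. Hydroxide is a weak-field ligand for a first-row metal, so the complex is high-spin. The d⁷ configuration leaves the e_g set evenly filled (or empty) — no strong Jahn–Teller driving force.

[CrI₆]⁴−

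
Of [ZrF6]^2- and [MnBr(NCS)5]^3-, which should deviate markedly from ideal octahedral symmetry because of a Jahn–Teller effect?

[MnBr(NCS)5]^3-

[ZrF6]^2-: Each fluoride is −1; balancing the −2 overall charge requires Zr(IV). Zirconium is a group-4 element; Zr(IV) is therefore d⁰. The d⁰ configuration leaves the e_g set evenly filled (or empty) — no strong Jahn–Teller driving force.
[MnBr(NCS)5]^3-: Summing ligand charges against the −3 overall charge gives an oxidation state of +3 for manganese. Mn sits in group 7, so the d-electron count is 7 − 3 = 4. Bromide and isothiocyanate are weak-field ligands for a first-row metal, so the complex is high-spin. The t₂g³e_g¹ (high-spin) configuration has an unevenly filled e_g set; the Jahn–Teller theorem predicts a tetragonal distortion (typically axial elongation) to lift the degeneracy.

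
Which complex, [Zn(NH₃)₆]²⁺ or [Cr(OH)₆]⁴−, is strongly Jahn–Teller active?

[Zn(NH₃)₆]²⁺: Ligand charges: ammonia is neutral. With an overall charge of +2 the zinc centre must be in the +2 oxidation state. Zinc is a group-12 element; Zn(II) is therefore d¹⁰. The d¹⁰ configuration leaves the e_g set evenly filled (or empty) — no strong Jahn–Teller driving force.
[Cr(OH)₆]⁴−: Ligand charges: each hydroxide is −1. With an overall charge of −4 the chromium centre must be in the +2 oxidation state. Group 6 minus oxidation state 2 gives a d⁴ configuration. Hydroxide is a weak-field ligand for a first-row metal, so the complex is high-spin. The t₂g³e_g¹ (high-spin) configuration has an unevenly filled e_g set; the Jahn–Teller theorem predicts a tetragonal distortion (typically axial elongation) to lift the degeneracy.

[Cr(OH)₆]⁴−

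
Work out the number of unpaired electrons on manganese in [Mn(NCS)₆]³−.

4

Summing ligand charges against the −3 overall charge gives an oxidation state of +3 for manganese.
Manganese is a group-7 element; Mn(III) is therefore d⁴.
The spin state decides the count: Isothiocyanate is a weak-field ligand for a first-row metal, so the complex is high-spin.
An octahedral high-spin d⁴ ion is t₂g³e_g¹, giving 4 unpaired electrons.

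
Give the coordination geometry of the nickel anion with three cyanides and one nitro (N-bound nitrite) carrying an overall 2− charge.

square planar

Summing ligand charges against the −2 overall charge gives an oxidation state of +2 for nickel.
Group 10 minus oxidation state 2 gives a d⁸ configuration.
Coordination number: 4.
Cyanide and nitro (N-bound nitrite) are strong-field ligands (high in the spectrochemical series).
A 3d d⁸ ion with strong-field ligands gains enough CFSE to favour square planar over tetrahedral.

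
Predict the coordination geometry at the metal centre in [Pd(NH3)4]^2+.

square planar

Ammonia is neutral; balancing the +2 overall charge requires Pd(II).
Palladium is a group-10 element; Pd(II) is therefore d⁸.
With 4 monodentate ligands the coordination number is 4.
A 4d d⁸ ion has a large crystal-field splitting; square planar leaves the high-energy d_{x²−y²} orbital empty and maximises CFSE.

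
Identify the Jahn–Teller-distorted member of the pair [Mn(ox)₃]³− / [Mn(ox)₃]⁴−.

[Mn(ox)₃]³−

[Mn(ox)₃]³−: Summing ligand charges against the −3 overall charge gives an oxidation state of +3 for manganese. Manganese is a group-7 element; Mn(III) is therefore d⁴. Oxalate is a weak-field ligand for a first-row metal, so the complex is high-spin. The t₂g³e_g¹ (high-spin) configuration has an unevenly filled e_g set; the Jahn–Teller theorem predicts a tetragonal distortion (typically axial elongation) to lift the degeneracy.
[Mn(ox)₃]⁴−: Ligand charges: each oxalate is −2. With an overall charge of −4 the manganese centre must be in the +2 oxidation state. Mn sits in group 7, so the d-electron count is 7 − 2 = 5. Oxalate is a weak-field ligand for a first-row metal, so the complex is high-spin. The d⁵ configuration leaves the e_g set evenly filled (or empty) — no strong Jahn–Teller driving force.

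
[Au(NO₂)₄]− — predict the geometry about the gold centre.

Ligand charges: each nitro (N-bound nitrite) is −1. With an overall charge of −1 the gold centre must be in the +3 oxidation state.
Group 11 minus oxidation state 3 gives a d⁸ configuration.
Coordination number: 4.
A 5d d⁸ ion has a large crystal-field splitting; square planar leaves the high-energy d_{x²−y²} orbital empty and maximises CFSE.

square planar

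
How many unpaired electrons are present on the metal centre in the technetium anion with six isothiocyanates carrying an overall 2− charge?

Ligand charges: each isothiocyanate is −1. With an overall charge of −2 the technetium centre must be in the +4 oxidation state.
Group 7 minus oxidation state 4 gives a d³ configuration.
In an octahedral field the d³ configuration is t₂g³e_g⁰ (only one arrangement possible), giving 3 unpaired electrons.

3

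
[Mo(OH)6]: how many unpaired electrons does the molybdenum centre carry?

0

Each hydroxide is −1; balancing the 0 overall charge requires Mo(VI).
Group 6 minus oxidation state 6 gives a d⁰ configuration.
In an octahedral field the d⁰ configuration is t₂g⁰e_g⁰, giving 0 unpaired electrons.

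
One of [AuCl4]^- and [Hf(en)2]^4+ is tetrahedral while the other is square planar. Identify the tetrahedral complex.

[Hf(en)2]^4+

For [AuCl4]^-: Ligand charges: each chloride is −1. With an overall charge of −1 the gold centre must be in the +3 oxidation state. Gold is a group-11 element; Au(III) is therefore d⁸. A 5d d⁸ ion has a large crystal-field splitting; square planar leaves the high-energy d_{x²−y²} orbital empty and maximises CFSE. → square planar.
For [Hf(en)2]^4+: Ligand charges: ethylenediamine is neutral. With an overall charge of +4 the hafnium centre must be in the +4 oxidation state. Group 4 minus oxidation state 4 gives a d⁰ configuration. A d⁰ ion has no crystal-field stabilisation preference between square planar and tetrahedral, so four ligands adopt the sterically favoured tetrahedral geometry. → tetrahedral.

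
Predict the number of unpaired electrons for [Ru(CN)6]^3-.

1

Each cyanide is −1; balancing the −3 overall charge requires Ru(III).
Ruthenium is a group-8 element; Ru(III) is therefore d⁵.
The spin state decides the count: a 4d ion has a large Δₒ and is invariably low-spin.
An octahedral low-spin d⁵ ion is t₂g⁵e_g⁰, giving 1 unpaired electron.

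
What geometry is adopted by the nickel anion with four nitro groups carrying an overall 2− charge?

Summing ligand charges against the −2 overall charge gives an oxidation state of +2 for nickel.
Nickel is a group-10 element; Ni(II) is therefore d⁸.
With 4 monodentate ligands the coordination number is 4.
Nitro (N-bound nitrite) is a strong-field ligand (high in the spectrochemical series).
A 3d d⁸ ion with strong-field ligands gains enough CFSE to favour square planar over tetrahedral.

square planar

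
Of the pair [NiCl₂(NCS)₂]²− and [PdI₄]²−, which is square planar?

For [NiCl₂(NCS)₂]²−: Each chloride is −1; each isothiocyanate is −1; balancing the −2 overall charge requires Ni(II). Group 10 minus oxidation state 2 gives a d⁸ configuration. Chloride and isothiocyanate are weak-field ligands. With weak-field ligands the CFSE gain from square planar is small, so a 3d d⁸ ion takes the sterically preferred tetrahedral geometry. → tetrahedral.
For [PdI₄]²−: Ligand charges: each iodide is −1. With an overall charge of −2 the palladium centre must be in the +2 oxidation state. Group 10 minus oxidation state 2 gives a d⁸ configuration. A 4d d⁸ ion has a large crystal-field splitting; square planar leaves the high-energy d_{x²−y²} orbital empty and maximises CFSE. → square planar.

[PdI₄]²−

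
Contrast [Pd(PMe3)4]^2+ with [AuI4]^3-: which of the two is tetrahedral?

[AuI4]^3-

For [Pd(PMe3)4]^2+: Trimethylphosphine is neutral; balancing the +2 overall charge requires Pd(II). Group 10 minus oxidation state 2 gives a d⁸ configuration. A 4d d⁸ ion has a large crystal-field splitting; square planar leaves the high-energy d_{x²−y²} orbital empty and maximises CFSE. → square planar.
For [AuI4]^3-: Summing ligand charges against the −3 overall charge gives an oxidation state of +1 for gold. Au sits in group 11, so the d-electron count is 11 − 1 = 10. A d¹⁰ ion has no crystal-field stabilisation preference between square planar and tetrahedral, so four ligands adopt the sterically favoured tetrahedral geometry. → tetrahedral.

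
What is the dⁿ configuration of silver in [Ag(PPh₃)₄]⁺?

d10

Summing ligand charges against the +1 overall charge gives an oxidation state of +1 for silver.
Group 11 minus oxidation state 1 gives a d¹⁰ configuration.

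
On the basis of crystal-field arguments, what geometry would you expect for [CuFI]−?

Each fluoride is −1; each iodide is −1; balancing the −1 overall charge requires Cu(I).
Cu sits in group 11, so the d-electron count is 11 − 1 = 10.
With 2 monodentate ligands the coordination number is 2.
A d¹⁰ ion with only two ligands adopts a linear arrangement (sp hybridisation; no CFSE preference).

linear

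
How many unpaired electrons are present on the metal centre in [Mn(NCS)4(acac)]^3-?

5

Each isothiocyanate is −1; each acetylacetonate is −1; balancing the −3 overall charge requires Mn(II).
Mn sits in group 7, so the d-electron count is 7 − 2 = 5.
Counting donor atoms: 4×isothiocyanate (monodentate) → 4 donors; 1×acetylacetonate (bidentate) → 2 donors. Coordination number = 6.
The spin state decides the count: Acetylacetonate and isothiocyanate are weak-field ligands for a first-row metal, so the complex is high-spin.
An octahedral high-spin d⁵ ion is t₂g³e_g², giving 5 unpaired electrons.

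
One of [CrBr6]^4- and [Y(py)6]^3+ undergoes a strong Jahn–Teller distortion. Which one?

[CrBr6]^4-

[CrBr6]^4-: Summing ligand charges against the −4 overall charge gives an oxidation state of +2 for chromium. Cr sits in group 6, so the d-electron count is 6 − 2 = 4. Bromide is a weak-field ligand for a first-row metal, so the complex is high-spin. The t₂g³e_g¹ (high-spin) configuration has an unevenly filled e_g set; the Jahn–Teller theorem predicts a tetragonal distortion (typically axial elongation) to lift the degeneracy.
[Y(py)6]^3+: Ligand charges: pyridine is neutral. With an overall charge of +3 the yttrium centre must be in the +3 oxidation state. Group 3 minus oxidation state 3 gives a d⁰ configuration. The d⁰ configuration leaves the e_g set evenly filled (or empty) — no strong Jahn–Teller driving force.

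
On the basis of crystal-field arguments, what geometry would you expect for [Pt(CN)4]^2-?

square planar

Ligand charges: each cyanide is −1. With an overall charge of −2 the platinum centre must be in the +2 oxidation state.
Pt sits in group 10, so the d-electron count is 10 − 2 = 8.
With 4 monodentate ligands the coordination number is 4.
A 5d d⁸ ion has a large crystal-field splitting; square planar leaves the high-energy d_{x²−y²} orbital empty and maximises CFSE.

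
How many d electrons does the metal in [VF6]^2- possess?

Ligand charges: each fluoride is −1. With an overall charge of −2 the vanadium centre must be in the +4 oxidation state.
Vanadium is a group-5 element; V(IV) is therefore d¹.

d1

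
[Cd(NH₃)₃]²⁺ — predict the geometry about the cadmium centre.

Summing ligand charges against the +2 overall charge gives an oxidation state of +2 for cadmium.
Cd sits in group 12, so the d-electron count is 12 − 2 = 10.
With 3 monodentate ligands the coordination number is 3.
Three ligands around a d¹⁰ centre minimise repulsion in a trigonal-planar arrangement.

trigonal planar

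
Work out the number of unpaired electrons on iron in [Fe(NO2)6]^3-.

Each nitro (N-bound nitrite) is −1; balancing the −3 overall charge requires Fe(III).
Iron is a group-8 element; Fe(III) is therefore d⁵.
The spin state decides the count: Nitro (N-bound nitrite) is a strong-field ligand (high in the spectrochemical series) for a first-row metal, so the complex is low-spin.
An octahedral low-spin d⁵ ion is t₂g⁵e_g⁰, giving 1 unpaired electron.

1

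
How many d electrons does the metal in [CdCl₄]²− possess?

Summing ligand charges against the −2 overall charge gives an oxidation state of +2 for cadmium.
Cadmium is a group-12 element; Cd(II) is therefore d¹⁰.

d¹⁰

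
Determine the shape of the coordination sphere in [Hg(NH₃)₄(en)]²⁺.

Ligand charges: ammonia is neutral; ethylenediamine is neutral. With an overall charge of +2 the mercury centre must be in the +2 oxidation state.
Hg sits in group 12, so the d-electron count is 12 − 2 = 10.
Counting donor atoms: 4×ammonia (monodentate) → 4 donors; 1×ethylenediamine (bidentate) → 2 donors. Coordination number = 6.
Six donors around a single metal centre give an octahedral coordination sphere.

octahedral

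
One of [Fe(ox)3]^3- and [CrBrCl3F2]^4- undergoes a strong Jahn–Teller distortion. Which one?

[Fe(ox)3]^3-: Ligand charges: each oxalate is −2. With an overall charge of −3 the iron centre must be in the +3 oxidation state. Iron is a group-8 element; Fe(III) is therefore d⁵. Oxalate is a weak-field ligand for a first-row metal, so the complex is high-spin. The d⁵ configuration leaves the e_g set evenly filled (or empty) — no strong Jahn–Teller driving force.
[CrBrCl3F2]^4-: Each bromide is −1; each chloride is −1; each fluoride is −1; balancing the −4 overall charge requires Cr(II). Cr sits in group 6, so the d-electron count is 6 − 2 = 4. Bromide, chloride, and fluoride are weak-field ligands for a first-row metal, so the complex is high-spin. The t₂g³e_g¹ (high-spin) configuration has an unevenly filled e_g set; the Jahn–Teller theorem predicts a tetragonal distortion (typically axial elongation) to lift the degeneracy.

[CrBrCl3F2]^4-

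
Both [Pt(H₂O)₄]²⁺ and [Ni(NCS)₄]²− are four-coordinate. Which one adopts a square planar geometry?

For [Pt(H₂O)₄]²⁺: Summing ligand charges against the +2 overall charge gives an oxidation state of +2 for platinum. Pt sits in group 10, so the d-electron count is 10 − 2 = 8. A 5d d⁸ ion has a large crystal-field splitting; square planar leaves the high-energy d_{x²−y²} orbital empty and maximises CFSE. → square planar.
For [Ni(NCS)₄]²−: Summing ligand charges against the −2 overall charge gives an oxidation state of +2 for nickel. Nickel is a group-10 element; Ni(II) is therefore d⁸. Isothiocyanate is a weak-field ligand. With weak-field ligands the CFSE gain from square planar is small, so a 3d d⁸ ion takes the sterically preferred tetrahedral geometry. → tetrahedral.

[Pt(H₂O)₄]²⁺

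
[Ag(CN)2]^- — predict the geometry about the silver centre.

Summing ligand charges against the −1 overall charge gives an oxidation state of +1 for silver.
Group 11 minus oxidation state 1 gives a d¹⁰ configuration.
With 2 monodentate ligands the coordination number is 2.
A d¹⁰ ion with only two ligands adopts a linear arrangement (sp hybridisation; no CFSE preference).

linear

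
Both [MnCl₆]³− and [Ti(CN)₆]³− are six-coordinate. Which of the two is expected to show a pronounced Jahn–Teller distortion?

[MnCl₆]³−

[MnCl₆]³−: Ligand charges: each chloride is −1. With an overall charge of −3 the manganese centre must be in the +3 oxidation state. Mn sits in group 7, so the d-electron count is 7 − 3 = 4. Chloride is a weak-field ligand for a first-row metal, so the complex is high-spin. The t₂g³e_g¹ (high-spin) configuration has an unevenly filled e_g set; the Jahn–Teller theorem predicts a tetragonal distortion (typically axial elongation) to lift the degeneracy.
[Ti(CN)₆]³−: Ligand charges: each cyanide is −1. With an overall charge of −3 the titanium centre must be in the +3 oxidation state. Group 4 minus oxidation state 3 gives a d¹ configuration. The d¹ configuration leaves the e_g set evenly filled (or empty) — no strong Jahn–Teller driving force.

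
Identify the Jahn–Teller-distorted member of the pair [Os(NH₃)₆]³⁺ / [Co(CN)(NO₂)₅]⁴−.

[Os(NH₃)₆]³⁺: Ammonia is neutral; balancing the +3 overall charge requires Os(III). Group 8 minus oxidation state 3 gives a d⁵ configuration. A 5d ion has a large Δₒ and is invariably low-spin. The d⁵ configuration leaves the e_g set evenly filled (or empty) — no strong Jahn–Teller driving force.
[Co(CN)(NO₂)₅]⁴−: Each cyanide is −1; each nitro (N-bound nitrite) is −1; balancing the −4 overall charge requires Co(II). Group 9 minus oxidation state 2 gives a d⁷ configuration. Cyanide and nitro (N-bound nitrite) are strong-field ligands (high in the spectrochemical series) for a first-row metal, so the complex is low-spin. The t₂g⁶e_g¹ (low-spin) configuration has an unevenly filled e_g set; the Jahn–Teller theorem predicts a tetragonal distortion (typically axial elongation) to lift the degeneracy.

[Co(CN)(NO₂)₅]⁴−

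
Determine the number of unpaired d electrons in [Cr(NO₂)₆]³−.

Summing ligand charges against the −3 overall charge gives an oxidation state of +3 for chromium.
Chromium is a group-6 element; Cr(III) is therefore d³.
In an octahedral field the d³ configuration is t₂g³e_g⁰ (only one arrangement possible), giving 3 unpaired electrons.

3 unpaired electrons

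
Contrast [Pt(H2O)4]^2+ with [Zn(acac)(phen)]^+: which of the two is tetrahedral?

[Zn(acac)(phen)]^+

For [Pt(H2O)4]^2+: Ligand charges: water is neutral. With an overall charge of +2 the platinum centre must be in the +2 oxidation state. Pt sits in group 10, so the d-electron count is 10 − 2 = 8. A 5d d⁸ ion has a large crystal-field splitting; square planar leaves the high-energy d_{x²−y²} orbital empty and maximises CFSE. → square planar.
For [Zn(acac)(phen)]^+: Each acetylacetonate is −1; 1,10-phenanthroline is neutral; balancing the +1 overall charge requires Zn(II). Zn sits in group 12, so the d-electron count is 12 − 2 = 10. A d¹⁰ ion has no crystal-field stabilisation preference between square planar and tetrahedral, so four ligands adopt the sterically favoured tetrahedral geometry. → tetrahedral.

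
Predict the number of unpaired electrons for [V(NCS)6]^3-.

Summing ligand charges against the −3 overall charge gives an oxidation state of +3 for vanadium.
Vanadium is a group-5 element; V(III) is therefore d².
In an octahedral field the d² configuration is t₂g²e_g⁰ (only one arrangement possible), giving 2 unpaired electrons.

2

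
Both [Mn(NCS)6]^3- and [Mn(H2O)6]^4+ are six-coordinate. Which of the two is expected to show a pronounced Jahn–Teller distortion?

[Mn(NCS)6]^3-: Ligand charges: each isothiocyanate is −1. With an overall charge of −3 the manganese centre must be in the +3 oxidation state. Manganese is a group-7 element; Mn(III) is therefore d⁴. Isothiocyanate is a weak-field ligand for a first-row metal, so the complex is high-spin. The t₂g³e_g¹ (high-spin) configuration has an unevenly filled e_g set; the Jahn–Teller theorem predicts a tetragonal distortion (typically axial elongation) to lift the degeneracy.
[Mn(H2O)6]^4+: Ligand charges: water is neutral. With an overall charge of +4 the manganese centre must be in the +4 oxidation state. Mn sits in group 7, so the d-electron count is 7 − 4 = 3. The d³ configuration leaves the e_g set evenly filled (or empty) — no strong Jahn–Teller driving force.

[Mn(NCS)6]^3-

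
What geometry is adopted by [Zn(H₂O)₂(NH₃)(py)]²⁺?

Water is neutral; ammonia is neutral; pyridine is neutral; balancing the +2 overall charge requires Zn(II).
Group 12 minus oxidation state 2 gives a d¹⁰ configuration.
With 4 monodentate ligands the coordination number is 4.
A d¹⁰ ion has no crystal-field stabilisation preference between square planar and tetrahedral, so four ligands adopt the sterically favoured tetrahedral geometry.

tetrahedral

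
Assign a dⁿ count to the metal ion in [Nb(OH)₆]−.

Each hydroxide is −1; balancing the −1 overall charge requires Nb(V).
Niobium is a group-5 element; Nb(V) is therefore d⁰.

d⁰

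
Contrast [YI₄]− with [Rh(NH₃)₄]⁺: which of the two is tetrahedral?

[YI₄]−

For [YI₄]−: Each iodide is −1; balancing the −1 overall charge requires Y(III). Group 3 minus oxidation state 3 gives a d⁰ configuration. A d⁰ ion has no crystal-field stabilisation preference between square planar and tetrahedral, so four ligands adopt the sterically favoured tetrahedral geometry. → tetrahedral.
For [Rh(NH₃)₄]⁺: Ammonia is neutral; balancing the +1 overall charge requires Rh(I). Rh sits in group 9, so the d-electron count is 9 − 1 = 8. A 4d d⁸ ion has a large crystal-field splitting; square planar leaves the high-energy d_{x²−y²} orbital empty and maximises CFSE. → square planar.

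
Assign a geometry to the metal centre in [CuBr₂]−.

linear

Summing ligand charges against the −1 overall charge gives an oxidation state of +1 for copper.
Copper is a group-11 element; Cu(I) is therefore d¹⁰.
Coordination number: 2.
A d¹⁰ ion with only two ligands adopts a linear arrangement (sp hybridisation; no CFSE preference).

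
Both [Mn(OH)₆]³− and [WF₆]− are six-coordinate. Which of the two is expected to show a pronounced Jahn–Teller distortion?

[Mn(OH)₆]³−

[Mn(OH)₆]³−: Ligand charges: each hydroxide is −1. With an overall charge of −3 the manganese centre must be in the +3 oxidation state. Group 7 minus oxidation state 3 gives a d⁴ configuration. Hydroxide is a weak-field ligand for a first-row metal, so the complex is high-spin. The t₂g³e_g¹ (high-spin) configuration has an unevenly filled e_g set; the Jahn–Teller theorem predicts a tetragonal distortion (typically axial elongation) to lift the degeneracy.
[WF₆]−: Summing ligand charges against the −1 overall charge gives an oxidation state of +5 for tungsten. Tungsten is a group-6 element; W(V) is therefore d¹. The d¹ configuration leaves the e_g set evenly filled (or empty) — no strong Jahn–Teller driving force.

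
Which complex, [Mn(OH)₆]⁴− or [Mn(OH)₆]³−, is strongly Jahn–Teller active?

[Mn(OH)₆]⁴−: Ligand charges: each hydroxide is −1. With an overall charge of −4 the manganese centre must be in the +2 oxidation state. Mn sits in group 7, so the d-electron count is 7 − 2 = 5. Hydroxide is a weak-field ligand for a first-row metal, so the complex is high-spin. The d⁵ configuration leaves the e_g set evenly filled (or empty) — no strong Jahn–Teller driving force.
[Mn(OH)₆]³−: Summing ligand charges against the −3 overall charge gives an oxidation state of +3 for manganese. Mn sits in group 7, so the d-electron count is 7 − 3 = 4. Hydroxide is a weak-field ligand for a first-row metal, so the complex is high-spin. The t₂g³e_g¹ (high-spin) configuration has an unevenly filled e_g set; the Jahn–Teller theorem predicts a tetragonal distortion (typically axial elongation) to lift the degeneracy.

[Mn(OH)₆]³−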